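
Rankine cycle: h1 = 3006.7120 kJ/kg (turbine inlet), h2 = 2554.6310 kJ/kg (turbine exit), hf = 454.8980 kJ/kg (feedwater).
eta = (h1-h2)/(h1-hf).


W = 452.0810 kJ/kg
Q_in = 2551.8140 kJ/kg
eta = 0.1772 = 17.7161%

eta = 17.7161%


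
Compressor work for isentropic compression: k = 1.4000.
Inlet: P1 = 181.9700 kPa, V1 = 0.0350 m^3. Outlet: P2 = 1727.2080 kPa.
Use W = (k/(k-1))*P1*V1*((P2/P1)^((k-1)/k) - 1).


(k-1)/k = 0.2857
(P2/P1)^exp = 1.9021
W = 3.5000 * 181.9700 * 0.0350 * (1.9021 - 1) = 20.1098 kJ

20.1098 kJ


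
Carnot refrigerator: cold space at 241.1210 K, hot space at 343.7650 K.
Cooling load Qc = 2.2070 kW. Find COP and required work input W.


COP = 241.1210 / 102.6440 = 2.3491
W = 2.2070 / 2.3491 = 0.9395 kW

COP = 2.3491, W = 0.9395 kW


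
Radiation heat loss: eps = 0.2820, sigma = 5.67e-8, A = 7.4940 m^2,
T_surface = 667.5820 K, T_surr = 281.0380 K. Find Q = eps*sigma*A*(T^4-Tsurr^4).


T^4 = 1.9862e+11
Tsurr^4 = 6.2382e+09
Q = 0.2820 * 5.67e-8 * 7.4940 * 1.9238e+11 = 23051.8169 W

23051.8169 W


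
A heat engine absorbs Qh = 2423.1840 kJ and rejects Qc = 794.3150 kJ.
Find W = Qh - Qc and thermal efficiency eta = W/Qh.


W = 2423.1840 - 794.3150 = 1628.8690 kJ
eta = 1628.8690 / 2423.1840 = 0.6722 = 67.2202%

W = 1628.8690 kJ, eta = 67.2202%


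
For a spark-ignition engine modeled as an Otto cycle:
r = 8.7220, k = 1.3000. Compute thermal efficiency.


r^(k-1) = 1.9151
eta = 1 - 1/1.9151 = 0.4778 = 47.7826%

47.7826%


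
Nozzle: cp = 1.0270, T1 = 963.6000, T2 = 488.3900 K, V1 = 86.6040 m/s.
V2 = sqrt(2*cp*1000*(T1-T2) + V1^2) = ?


dT = 475.2100 K
2*cp*1000*dT = 976081.3400
V1^2 = 7500.2528
V2 = sqrt(983581.5928) = 991.7568 m/s

991.7568 m/s


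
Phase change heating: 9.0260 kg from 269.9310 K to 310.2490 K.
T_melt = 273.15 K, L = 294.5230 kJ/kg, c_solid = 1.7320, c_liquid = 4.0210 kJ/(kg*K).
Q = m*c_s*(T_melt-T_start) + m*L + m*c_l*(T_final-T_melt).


Q1 (sensible, solid) = 9.0260 * 1.7320 * 3.2190 = 50.3227 kJ
Q2 (latent) = 9.0260 * 294.5230 = 2658.3646 kJ
Q3 (sensible, liquid) = 9.0260 * 4.0210 * 37.0990 = 1346.4543 kJ
Q_total = 4055.1416 kJ

4055.1416 kJ


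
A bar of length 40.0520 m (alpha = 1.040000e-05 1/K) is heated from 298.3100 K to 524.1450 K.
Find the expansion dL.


dT = 225.8350 K
dL = 1.040000e-05 * 40.0520 * 225.8350 = 0.094069 m
L_final = 40.146069 m

dL = 0.094069 m


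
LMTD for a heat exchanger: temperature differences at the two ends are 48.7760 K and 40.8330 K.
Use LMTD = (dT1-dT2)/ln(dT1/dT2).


dT1/dT2 = 1.1945
ln(dT1/dT2) = 0.1777
LMTD = 7.9430 / 0.1777 = 44.6869 K

44.6869 K


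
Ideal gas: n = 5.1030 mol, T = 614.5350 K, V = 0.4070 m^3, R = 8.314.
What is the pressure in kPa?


P = nRT/V = 5.1030 * 8.314 * 614.5350 / 0.4070
= 26072.4721 / 0.4070 = 64060.1280 Pa = 64.0601 kPa

64.0601 kPa


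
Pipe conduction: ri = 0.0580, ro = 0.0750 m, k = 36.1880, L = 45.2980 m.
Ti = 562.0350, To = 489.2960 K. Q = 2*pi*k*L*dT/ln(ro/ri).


dT = 72.7390 K
ln(ro/ri) = 0.2570
Q = 2*pi*36.1880*45.2980*72.7390 / 0.2570 = 2914616.8355 W

2914616.8355 W


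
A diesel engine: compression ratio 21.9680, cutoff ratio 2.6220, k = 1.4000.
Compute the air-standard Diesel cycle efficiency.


r^(k-1) = 3.4412
rc^k = 3.8555
eta = 0.6346 = 63.4579%

63.4579%


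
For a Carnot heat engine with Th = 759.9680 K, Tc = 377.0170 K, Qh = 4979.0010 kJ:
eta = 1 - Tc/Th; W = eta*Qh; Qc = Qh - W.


eta = 1 - 377.0170/759.9680 = 0.5039
W = 0.5039 * 4979.0010 = 2508.9391 kJ
Qc = 4979.0010 - 2508.9391 = 2470.0619 kJ

eta = 50.3904%, W = 2508.9391 kJ, Qc = 2470.0619 kJ


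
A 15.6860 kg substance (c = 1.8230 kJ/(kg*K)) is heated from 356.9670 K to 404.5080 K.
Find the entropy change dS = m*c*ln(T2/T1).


T2/T1 = 1.1332
ln(T2/T1) = 0.1250
dS = 15.6860 * 1.8230 * 0.1250 = 3.5753 kJ/K

3.5753 kJ/K


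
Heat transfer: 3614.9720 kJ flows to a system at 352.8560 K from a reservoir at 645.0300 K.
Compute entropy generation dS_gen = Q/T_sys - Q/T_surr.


dS_sys = 3614.9720/352.8560 = 10.2449 kJ/K
dS_surr = -3614.9720/645.0300 = -5.6043 kJ/K
dS_gen = 10.2449 - 5.6043 = 4.6405 kJ/K (irreversible)

dS_gen = 4.6405 kJ/K, irreversible


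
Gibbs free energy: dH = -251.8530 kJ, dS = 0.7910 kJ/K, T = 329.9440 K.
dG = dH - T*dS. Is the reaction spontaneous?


T*dS = 329.9440 * 0.7910 = 260.9857 kJ
dG = -251.8530 - 260.9857 = -512.8387 kJ (spontaneous)

dG = -512.8387 kJ, spontaneous


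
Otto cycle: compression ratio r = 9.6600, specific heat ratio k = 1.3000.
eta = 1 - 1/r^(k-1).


r^(k-1) = 1.9747
eta = 1 - 1/1.9747 = 0.4936 = 49.3585%

49.3585%


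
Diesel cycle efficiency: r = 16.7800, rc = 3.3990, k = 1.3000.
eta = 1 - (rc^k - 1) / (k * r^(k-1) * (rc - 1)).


r^(k-1) = 2.3304
rc^k = 4.9063
eta = 0.4625 = 46.2526%

46.2526%


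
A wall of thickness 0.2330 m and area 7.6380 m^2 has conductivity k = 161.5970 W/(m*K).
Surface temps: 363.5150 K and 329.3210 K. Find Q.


dT = 34.1940 K
Q = 161.5970 * 7.6380 * 34.1940 / 0.2330 = 181136.9014 W

181136.9014 W


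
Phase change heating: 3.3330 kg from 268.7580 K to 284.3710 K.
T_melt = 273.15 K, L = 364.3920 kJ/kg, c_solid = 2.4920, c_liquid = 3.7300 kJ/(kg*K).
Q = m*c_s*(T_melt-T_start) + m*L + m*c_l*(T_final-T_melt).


Q1 (sensible, solid) = 3.3330 * 2.4920 * 4.3920 = 36.4792 kJ
Q2 (latent) = 3.3330 * 364.3920 = 1214.5185 kJ
Q3 (sensible, liquid) = 3.3330 * 3.7300 * 11.2210 = 139.5005 kJ
Q_total = 1390.4982 kJ

1390.4982 kJ


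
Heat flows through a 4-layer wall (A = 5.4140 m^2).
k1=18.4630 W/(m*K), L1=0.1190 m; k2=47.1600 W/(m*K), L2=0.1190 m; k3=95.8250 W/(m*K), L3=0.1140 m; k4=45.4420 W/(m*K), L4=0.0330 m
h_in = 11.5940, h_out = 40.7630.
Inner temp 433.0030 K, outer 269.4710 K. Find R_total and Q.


R_conv_in = 1/(11.5940*5.4140) = 0.0159
R_1 = 0.1190/(18.4630*5.4140) = 0.0012
R_2 = 0.1190/(47.1600*5.4140) = 0.0005
R_3 = 0.1140/(95.8250*5.4140) = 0.0002
R_4 = 0.0330/(45.4420*5.4140) = 0.0001
R_conv_out = 1/(40.7630*5.4140) = 0.0045
R_total = 0.0225 K/W
Q = 163.5320 / 0.0225 = 7276.8656 W

R_total = 0.0225 K/W, Q = 7276.8656 W


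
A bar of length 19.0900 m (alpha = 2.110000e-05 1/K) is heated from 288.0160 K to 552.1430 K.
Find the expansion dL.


dT = 264.1270 K
dL = 2.110000e-05 * 19.0900 * 264.1270 = 0.106390 m
L_final = 19.196390 m

dL = 0.106390 m


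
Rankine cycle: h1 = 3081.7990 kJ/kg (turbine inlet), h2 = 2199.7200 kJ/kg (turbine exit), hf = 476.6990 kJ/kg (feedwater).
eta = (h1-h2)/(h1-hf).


W = 882.0790 kJ/kg
Q_in = 2605.1000 kJ/kg
eta = 0.3386 = 33.8597%

eta = 33.8597%


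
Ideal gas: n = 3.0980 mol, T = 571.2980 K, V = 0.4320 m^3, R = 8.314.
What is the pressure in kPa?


P = nRT/V = 3.0980 * 8.314 * 571.2980 / 0.4320
= 14714.7923 / 0.4320 = 34062.0193 Pa = 34.0620 kPa

34.0620 kPa


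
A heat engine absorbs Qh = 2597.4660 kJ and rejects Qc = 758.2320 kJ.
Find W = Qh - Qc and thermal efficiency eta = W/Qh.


W = 2597.4660 - 758.2320 = 1839.2340 kJ
eta = 1839.2340 / 2597.4660 = 0.7081 = 70.8088%

W = 1839.2340 kJ, eta = 70.8088%


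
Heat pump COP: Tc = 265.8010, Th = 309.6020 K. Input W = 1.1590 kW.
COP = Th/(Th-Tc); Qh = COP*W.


COP = 309.6020 / 43.8010 = 7.0684
Qh = 7.0684 * 1.1590 = 8.1922 kW

COP = 7.0684, Qh = 8.1922 kW


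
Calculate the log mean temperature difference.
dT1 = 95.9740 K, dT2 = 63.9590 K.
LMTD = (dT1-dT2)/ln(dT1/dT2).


dT1/dT2 = 1.5006
ln(dT1/dT2) = 0.4058
LMTD = 32.0150 / 0.4058 = 78.8867 K

78.8867 K


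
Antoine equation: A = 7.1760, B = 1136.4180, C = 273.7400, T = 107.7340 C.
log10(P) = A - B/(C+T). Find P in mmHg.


C+T = 381.4740
B/(C+T) = 2.9790
log10(P) = 7.1760 - 2.9790 = 4.1970
P = 10^4.1970 = 15739.1680 mmHg

15739.1680 mmHg


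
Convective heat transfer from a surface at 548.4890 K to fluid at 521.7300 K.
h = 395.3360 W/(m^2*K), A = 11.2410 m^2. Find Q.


dT = 26.7590 K
Q = 395.3360 * 11.2410 * 26.7590 = 118916.2461 W

118916.2461 W


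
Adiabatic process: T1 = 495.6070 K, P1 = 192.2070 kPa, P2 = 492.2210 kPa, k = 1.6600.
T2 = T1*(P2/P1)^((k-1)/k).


(k-1)/k = 0.3976
(P2/P1)^exp = 1.4534
T2 = 495.6070 * 1.4534 = 720.2939 K

720.2939 K


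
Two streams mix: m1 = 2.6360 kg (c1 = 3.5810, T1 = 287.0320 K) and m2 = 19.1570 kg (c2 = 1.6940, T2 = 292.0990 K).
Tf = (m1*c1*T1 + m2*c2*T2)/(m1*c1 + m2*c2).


num = 12188.6276
den = 41.8915
Tf = 290.9572 K

290.9572 K


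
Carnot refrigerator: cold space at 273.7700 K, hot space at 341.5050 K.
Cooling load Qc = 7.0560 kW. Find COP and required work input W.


COP = 273.7700 / 67.7350 = 4.0418
W = 7.0560 / 4.0418 = 1.7458 kW

COP = 4.0418, W = 1.7458 kW


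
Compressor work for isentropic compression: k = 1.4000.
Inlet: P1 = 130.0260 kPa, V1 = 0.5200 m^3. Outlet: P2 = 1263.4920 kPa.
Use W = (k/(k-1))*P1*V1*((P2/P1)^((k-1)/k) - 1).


(k-1)/k = 0.2857
(P2/P1)^exp = 1.9149
W = 3.5000 * 130.0260 * 0.5200 * (1.9149 - 1) = 216.5179 kJ

216.5179 kJ


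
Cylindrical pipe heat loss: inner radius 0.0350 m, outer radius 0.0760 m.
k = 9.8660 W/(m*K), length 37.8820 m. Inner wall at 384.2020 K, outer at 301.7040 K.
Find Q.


dT = 82.4980 K
ln(ro/ri) = 0.7754
Q = 2*pi*9.8660*37.8820*82.4980 / 0.7754 = 249850.2267 W

249850.2267 W


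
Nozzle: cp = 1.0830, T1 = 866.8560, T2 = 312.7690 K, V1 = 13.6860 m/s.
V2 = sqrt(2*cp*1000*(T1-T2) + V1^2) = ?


dT = 554.0870 K
2*cp*1000*dT = 1200152.4420
V1^2 = 187.3066
V2 = sqrt(1200339.7486) = 1095.6002 m/s

1095.6002 m/s


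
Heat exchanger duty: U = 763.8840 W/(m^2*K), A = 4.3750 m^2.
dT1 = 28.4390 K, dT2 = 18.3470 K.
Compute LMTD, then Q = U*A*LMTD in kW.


LMTD = 23.0256 K
Q = 763.8840 * 4.3750 * 23.0256 = 76951.2769 W = 76.9513 kW

76.9513 kW


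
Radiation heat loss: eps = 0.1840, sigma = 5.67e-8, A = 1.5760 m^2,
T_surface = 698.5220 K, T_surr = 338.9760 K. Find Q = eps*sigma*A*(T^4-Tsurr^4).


T^4 = 2.3808e+11
Tsurr^4 = 1.3203e+10
Q = 0.1840 * 5.67e-8 * 1.5760 * 2.2488e+11 = 3697.4239 W

3697.4239 W


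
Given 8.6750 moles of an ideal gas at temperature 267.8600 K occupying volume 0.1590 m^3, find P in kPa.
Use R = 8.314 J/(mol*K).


P = nRT/V = 8.6750 * 8.314 * 267.8600 / 0.1590
= 19319.1212 / 0.1590 = 121503.9072 Pa = 121.5039 kPa

121.5039 kPa


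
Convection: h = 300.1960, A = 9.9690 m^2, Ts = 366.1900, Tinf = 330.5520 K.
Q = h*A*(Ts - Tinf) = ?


dT = 35.6380 K
Q = 300.1960 * 9.9690 * 35.6380 = 106652.2005 W

106652.2005 W


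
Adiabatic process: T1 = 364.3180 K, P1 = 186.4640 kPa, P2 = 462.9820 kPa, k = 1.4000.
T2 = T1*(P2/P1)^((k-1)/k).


(k-1)/k = 0.2857
(P2/P1)^exp = 1.2967
T2 = 364.3180 * 1.2967 = 472.4207 K

472.4207 K


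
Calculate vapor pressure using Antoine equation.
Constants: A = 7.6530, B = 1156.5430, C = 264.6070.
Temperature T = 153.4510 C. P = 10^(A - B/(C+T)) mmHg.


C+T = 418.0580
B/(C+T) = 2.7665
log10(P) = 7.6530 - 2.7665 = 4.8865
P = 10^4.8865 = 77007.7760 mmHg

77007.7760 mmHg


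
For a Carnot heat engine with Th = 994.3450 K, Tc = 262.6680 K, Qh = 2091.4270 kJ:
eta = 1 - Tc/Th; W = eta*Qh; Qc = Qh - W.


eta = 1 - 262.6680/994.3450 = 0.7358
W = 0.7358 * 2091.4270 = 1538.9518 kJ
Qc = 2091.4270 - 1538.9518 = 552.4752 kJ

eta = 73.5838%, W = 1538.9518 kJ, Qc = 552.4752 kJ


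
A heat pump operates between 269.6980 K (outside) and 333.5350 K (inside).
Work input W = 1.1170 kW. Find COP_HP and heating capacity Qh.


COP = 333.5350 / 63.8370 = 5.2248
Qh = 5.2248 * 1.1170 = 5.8361 kW

COP = 5.2248, Qh = 5.8361 kW


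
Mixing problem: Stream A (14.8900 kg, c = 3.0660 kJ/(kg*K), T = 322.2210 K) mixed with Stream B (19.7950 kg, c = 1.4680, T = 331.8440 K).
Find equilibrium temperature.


num = 24353.3462
den = 74.7118
Tf = 325.9639 K

325.9639 K


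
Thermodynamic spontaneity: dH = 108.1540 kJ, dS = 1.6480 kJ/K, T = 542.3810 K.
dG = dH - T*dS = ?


T*dS = 542.3810 * 1.6480 = 893.8439 kJ
dG = 108.1540 - 893.8439 = -785.6899 kJ (spontaneous)

dG = -785.6899 kJ, spontaneous


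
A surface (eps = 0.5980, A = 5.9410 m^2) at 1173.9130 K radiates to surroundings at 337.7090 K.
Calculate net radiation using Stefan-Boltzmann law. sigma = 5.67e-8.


T^4 = 1.8991e+12
Tsurr^4 = 1.3007e+10
Q = 0.5980 * 5.67e-8 * 5.9410 * 1.8861e+12 = 379929.2494 W

379929.2494 W


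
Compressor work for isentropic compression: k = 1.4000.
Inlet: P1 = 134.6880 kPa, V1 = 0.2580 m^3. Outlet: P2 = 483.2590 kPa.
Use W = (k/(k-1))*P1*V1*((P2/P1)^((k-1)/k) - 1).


(k-1)/k = 0.2857
(P2/P1)^exp = 1.4406
W = 3.5000 * 134.6880 * 0.2580 * (1.4406 - 1) = 53.5813 kJ

53.5813 kJ


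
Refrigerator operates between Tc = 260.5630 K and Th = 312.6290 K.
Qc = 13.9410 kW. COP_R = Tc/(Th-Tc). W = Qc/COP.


COP = 260.5630 / 52.0660 = 5.0045
W = 13.9410 / 5.0045 = 2.7857 kW

COP = 5.0045, W = 2.7857 kW


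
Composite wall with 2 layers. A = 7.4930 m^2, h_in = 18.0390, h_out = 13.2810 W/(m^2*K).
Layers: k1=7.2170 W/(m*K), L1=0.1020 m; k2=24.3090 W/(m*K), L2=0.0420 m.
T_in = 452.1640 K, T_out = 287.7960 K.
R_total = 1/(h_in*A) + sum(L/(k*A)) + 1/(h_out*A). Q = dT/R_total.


R_conv_in = 1/(18.0390*7.4930) = 0.0074
R_1 = 0.1020/(7.2170*7.4930) = 0.0019
R_2 = 0.0420/(24.3090*7.4930) = 0.0002
R_conv_out = 1/(13.2810*7.4930) = 0.0100
R_total = 0.0196 K/W
Q = 164.3680 / 0.0196 = 8401.6123 W

R_total = 0.0196 K/W, Q = 8401.6123 W


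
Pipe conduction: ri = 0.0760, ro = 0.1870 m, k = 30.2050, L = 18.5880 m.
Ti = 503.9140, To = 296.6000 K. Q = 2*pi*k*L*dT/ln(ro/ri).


dT = 207.3140 K
ln(ro/ri) = 0.9004
Q = 2*pi*30.2050*18.5880*207.3140 / 0.9004 = 812262.5725 W

812262.5725 W


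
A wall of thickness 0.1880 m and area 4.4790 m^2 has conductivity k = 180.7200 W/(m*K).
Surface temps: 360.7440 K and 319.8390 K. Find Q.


dT = 40.9050 K
Q = 180.7200 * 4.4790 * 40.9050 / 0.1880 = 176118.8448 W

176118.8448 W


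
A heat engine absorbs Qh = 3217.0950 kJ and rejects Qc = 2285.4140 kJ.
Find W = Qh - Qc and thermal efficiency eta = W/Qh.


W = 3217.0950 - 2285.4140 = 931.6810 kJ
eta = 931.6810 / 3217.0950 = 0.2896 = 28.9603%

W = 931.6810 kJ, eta = 28.9603%


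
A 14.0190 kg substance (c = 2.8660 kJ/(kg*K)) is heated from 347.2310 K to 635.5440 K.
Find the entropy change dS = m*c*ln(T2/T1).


T2/T1 = 1.8303
ln(T2/T1) = 0.6045
dS = 14.0190 * 2.8660 * 0.6045 = 24.2875 kJ/K

24.2875 kJ/K


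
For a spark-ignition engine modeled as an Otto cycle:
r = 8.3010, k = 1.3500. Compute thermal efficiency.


r^(k-1) = 2.0975
eta = 1 - 1/2.0975 = 0.5232 = 52.3235%

52.3235%


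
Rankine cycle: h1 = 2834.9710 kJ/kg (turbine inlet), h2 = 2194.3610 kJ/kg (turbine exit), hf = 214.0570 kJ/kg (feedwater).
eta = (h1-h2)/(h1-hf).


W = 640.6100 kJ/kg
Q_in = 2620.9140 kJ/kg
eta = 0.2444 = 24.4422%

eta = 24.4422%


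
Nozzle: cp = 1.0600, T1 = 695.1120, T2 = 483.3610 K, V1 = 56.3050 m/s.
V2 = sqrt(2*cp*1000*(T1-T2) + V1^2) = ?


dT = 211.7510 K
2*cp*1000*dT = 448912.1200
V1^2 = 3170.2530
V2 = sqrt(452082.3730) = 672.3707 m/s

672.3707 m/s


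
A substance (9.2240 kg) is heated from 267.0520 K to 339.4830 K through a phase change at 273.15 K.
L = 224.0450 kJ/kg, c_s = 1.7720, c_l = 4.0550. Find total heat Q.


Q1 (sensible, solid) = 9.2240 * 1.7720 * 6.0980 = 99.6714 kJ
Q2 (latent) = 9.2240 * 224.0450 = 2066.5911 kJ
Q3 (sensible, liquid) = 9.2240 * 4.0550 * 66.3330 = 2481.0744 kJ
Q_total = 4647.3369 kJ

4647.3369 kJ


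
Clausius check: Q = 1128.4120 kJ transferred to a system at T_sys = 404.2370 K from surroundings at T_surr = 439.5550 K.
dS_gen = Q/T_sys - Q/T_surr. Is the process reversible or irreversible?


dS_sys = 1128.4120/404.2370 = 2.7915 kJ/K
dS_surr = -1128.4120/439.5550 = -2.5672 kJ/K
dS_gen = 2.7915 - 2.5672 = 0.2243 kJ/K (irreversible)

dS_gen = 0.2243 kJ/K, irreversible


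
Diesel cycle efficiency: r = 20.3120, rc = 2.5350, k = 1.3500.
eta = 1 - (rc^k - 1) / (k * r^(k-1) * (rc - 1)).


r^(k-1) = 2.8689
rc^k = 3.5105
eta = 0.5777 = 57.7714%

57.7714%


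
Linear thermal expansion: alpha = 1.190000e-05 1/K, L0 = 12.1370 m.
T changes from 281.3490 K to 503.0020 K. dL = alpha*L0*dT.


dT = 221.6530 K
dL = 1.190000e-05 * 12.1370 * 221.6530 = 0.032013 m
L_final = 12.169013 m

dL = 0.032013 m


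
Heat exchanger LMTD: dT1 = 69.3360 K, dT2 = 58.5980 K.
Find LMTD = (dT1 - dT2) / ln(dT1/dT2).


dT1/dT2 = 1.1832
ln(dT1/dT2) = 0.1683
LMTD = 10.7380 / 0.1683 = 63.8165 K

63.8165 K


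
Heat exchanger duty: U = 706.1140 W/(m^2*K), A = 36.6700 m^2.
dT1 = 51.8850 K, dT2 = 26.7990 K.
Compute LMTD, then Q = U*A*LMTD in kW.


LMTD = 37.9708 K
Q = 706.1140 * 36.6700 * 37.9708 = 983186.1378 W = 983.1861 kW

983.1861 kW


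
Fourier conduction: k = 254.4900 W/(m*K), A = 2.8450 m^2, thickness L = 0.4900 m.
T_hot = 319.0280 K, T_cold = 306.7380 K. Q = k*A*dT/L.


dT = 12.2900 K
Q = 254.4900 * 2.8450 * 12.2900 / 0.4900 = 18159.7053 W

18159.7053 W


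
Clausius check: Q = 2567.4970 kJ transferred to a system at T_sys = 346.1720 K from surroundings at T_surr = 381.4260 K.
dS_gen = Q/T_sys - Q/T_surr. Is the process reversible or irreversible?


dS_sys = 2567.4970/346.1720 = 7.4168 kJ/K
dS_surr = -2567.4970/381.4260 = -6.7313 kJ/K
dS_gen = 7.4168 - 6.7313 = 0.6855 kJ/K (irreversible)

dS_gen = 0.6855 kJ/K, irreversible


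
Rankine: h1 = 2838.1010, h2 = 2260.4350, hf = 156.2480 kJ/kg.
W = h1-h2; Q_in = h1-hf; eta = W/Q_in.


W = 577.6660 kJ/kg
Q_in = 2681.8530 kJ/kg
eta = 0.2154 = 21.5398%

eta = 21.5398%


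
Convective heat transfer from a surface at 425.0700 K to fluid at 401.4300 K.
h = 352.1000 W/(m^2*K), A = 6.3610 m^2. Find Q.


dT = 23.6400 K
Q = 352.1000 * 6.3610 * 23.6400 = 52946.6995 W

52946.6995 W


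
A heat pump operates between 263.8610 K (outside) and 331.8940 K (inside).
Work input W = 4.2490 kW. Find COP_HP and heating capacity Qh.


COP = 331.8940 / 68.0330 = 4.8784
Qh = 4.8784 * 4.2490 = 20.7284 kW

COP = 4.8784, Qh = 20.7284 kW


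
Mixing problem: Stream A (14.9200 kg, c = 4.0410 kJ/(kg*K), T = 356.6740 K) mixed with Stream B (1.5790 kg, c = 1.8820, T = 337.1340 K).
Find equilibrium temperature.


num = 22506.3426
den = 63.2634
Tf = 355.7561 K

355.7561 K


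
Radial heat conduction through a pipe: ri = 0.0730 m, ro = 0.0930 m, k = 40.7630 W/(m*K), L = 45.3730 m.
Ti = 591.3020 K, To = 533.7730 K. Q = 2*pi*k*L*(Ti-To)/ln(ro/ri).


dT = 57.5290 K
ln(ro/ri) = 0.2421
Q = 2*pi*40.7630*45.3730*57.5290 / 0.2421 = 2760982.7676 W

2760982.7676 W


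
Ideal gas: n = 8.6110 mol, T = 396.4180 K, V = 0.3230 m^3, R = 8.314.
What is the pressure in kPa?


P = nRT/V = 8.6110 * 8.314 * 396.4180 / 0.3230
= 28380.2996 / 0.3230 = 87864.7046 Pa = 87.8647 kPa

87.8647 kPa


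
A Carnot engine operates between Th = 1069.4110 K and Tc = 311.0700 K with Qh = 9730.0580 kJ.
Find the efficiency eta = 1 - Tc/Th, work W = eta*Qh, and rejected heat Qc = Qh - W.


eta = 1 - 311.0700/1069.4110 = 0.7091
W = 0.7091 * 9730.0580 = 6899.7812 kJ
Qc = 9730.0580 - 6899.7812 = 2830.2768 kJ

eta = 70.9120%, W = 6899.7812 kJ, Qc = 2830.2768 kJ


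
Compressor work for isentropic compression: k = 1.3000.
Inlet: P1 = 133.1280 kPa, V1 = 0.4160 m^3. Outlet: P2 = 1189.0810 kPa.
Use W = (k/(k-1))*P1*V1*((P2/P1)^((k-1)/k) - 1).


(k-1)/k = 0.2308
(P2/P1)^exp = 1.6575
W = 4.3333 * 133.1280 * 0.4160 * (1.6575 - 1) = 157.7855 kJ

157.7855 kJ


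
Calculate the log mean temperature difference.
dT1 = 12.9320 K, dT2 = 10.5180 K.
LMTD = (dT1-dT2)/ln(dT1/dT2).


dT1/dT2 = 1.2295
ln(dT1/dT2) = 0.2066
LMTD = 2.4140 / 0.2066 = 11.6835 K

11.6835 K


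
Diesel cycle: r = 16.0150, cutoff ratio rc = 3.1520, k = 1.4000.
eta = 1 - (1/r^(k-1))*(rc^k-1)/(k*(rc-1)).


r^(k-1) = 3.0326
rc^k = 4.9891
eta = 0.5634 = 56.3392%

56.3392%


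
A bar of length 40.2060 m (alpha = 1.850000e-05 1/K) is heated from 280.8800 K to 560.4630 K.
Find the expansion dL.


dT = 279.5830 K
dL = 1.850000e-05 * 40.2060 * 279.5830 = 0.207957 m
L_final = 40.413957 m

dL = 0.207957 m


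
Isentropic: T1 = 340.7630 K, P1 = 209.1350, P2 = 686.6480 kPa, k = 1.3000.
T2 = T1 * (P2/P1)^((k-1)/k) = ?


(k-1)/k = 0.2308
(P2/P1)^exp = 1.3157
T2 = 340.7630 * 1.3157 = 448.3326 K

448.3326 K


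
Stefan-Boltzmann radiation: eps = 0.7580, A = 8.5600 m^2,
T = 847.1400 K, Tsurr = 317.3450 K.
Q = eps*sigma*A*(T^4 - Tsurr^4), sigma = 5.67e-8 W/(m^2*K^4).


T^4 = 5.1502e+11
Tsurr^4 = 1.0142e+10
Q = 0.7580 * 5.67e-8 * 8.5600 * 5.0487e+11 = 185741.5254 W

185741.5254 W


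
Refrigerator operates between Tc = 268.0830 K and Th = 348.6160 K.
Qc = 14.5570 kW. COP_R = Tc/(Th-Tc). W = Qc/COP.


COP = 268.0830 / 80.5330 = 3.3289
W = 14.5570 / 3.3289 = 4.3730 kW

COP = 3.3289, W = 4.3730 kW


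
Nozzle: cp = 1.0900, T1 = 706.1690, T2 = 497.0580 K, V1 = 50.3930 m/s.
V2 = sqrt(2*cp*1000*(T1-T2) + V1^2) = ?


dT = 209.1110 K
2*cp*1000*dT = 455861.9800
V1^2 = 2539.4544
V2 = sqrt(458401.4344) = 677.0535 m/s

677.0535 m/s


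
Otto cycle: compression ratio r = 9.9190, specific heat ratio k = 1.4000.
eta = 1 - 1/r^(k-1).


r^(k-1) = 2.5037
eta = 1 - 1/2.5037 = 0.6006 = 60.0596%

60.0596%


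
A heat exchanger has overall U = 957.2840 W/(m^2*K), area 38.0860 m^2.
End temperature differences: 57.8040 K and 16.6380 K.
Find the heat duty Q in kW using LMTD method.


LMTD = 33.0553 K
Q = 957.2840 * 38.0860 * 33.0553 = 1205166.0034 W = 1205.1660 kW

1205.1660 kW


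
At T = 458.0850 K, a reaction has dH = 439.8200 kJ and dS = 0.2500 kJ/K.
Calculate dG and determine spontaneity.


T*dS = 458.0850 * 0.2500 = 114.5212 kJ
dG = 439.8200 - 114.5212 = 325.2987 kJ (non-spontaneous)

dG = 325.2987 kJ, non-spontaneous


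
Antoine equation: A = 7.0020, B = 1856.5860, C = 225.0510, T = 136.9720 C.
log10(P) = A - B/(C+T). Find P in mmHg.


C+T = 362.0230
B/(C+T) = 5.1284
log10(P) = 7.0020 - 5.1284 = 1.8736
P = 10^1.8736 = 74.7541 mmHg

74.7541 mmHg


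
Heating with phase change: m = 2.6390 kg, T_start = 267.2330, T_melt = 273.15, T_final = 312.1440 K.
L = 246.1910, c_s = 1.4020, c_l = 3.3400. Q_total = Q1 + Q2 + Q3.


Q1 (sensible, solid) = 2.6390 * 1.4020 * 5.9170 = 21.8922 kJ
Q2 (latent) = 2.6390 * 246.1910 = 649.6980 kJ
Q3 (sensible, liquid) = 2.6390 * 3.3400 * 38.9940 = 343.7033 kJ
Q_total = 1015.2935 kJ

1015.2935 kJ


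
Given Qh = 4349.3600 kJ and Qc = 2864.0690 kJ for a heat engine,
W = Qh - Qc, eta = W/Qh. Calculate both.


W = 4349.3600 - 2864.0690 = 1485.2910 kJ
eta = 1485.2910 / 4349.3600 = 0.3415 = 34.1496%

W = 1485.2910 kJ, eta = 34.1496%


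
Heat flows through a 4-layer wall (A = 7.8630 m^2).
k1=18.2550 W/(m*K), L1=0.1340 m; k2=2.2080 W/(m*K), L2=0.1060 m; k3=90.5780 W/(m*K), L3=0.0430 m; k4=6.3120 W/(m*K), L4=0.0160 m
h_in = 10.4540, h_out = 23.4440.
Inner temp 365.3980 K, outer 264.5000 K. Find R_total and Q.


R_conv_in = 1/(10.4540*7.8630) = 0.0122
R_1 = 0.1340/(18.2550*7.8630) = 0.0009
R_2 = 0.1060/(2.2080*7.8630) = 0.0061
R_3 = 0.0430/(90.5780*7.8630) = 6.0375e-05
R_4 = 0.0160/(6.3120*7.8630) = 0.0003
R_conv_out = 1/(23.4440*7.8630) = 0.0054
R_total = 0.0250 K/W
Q = 100.8980 / 0.0250 = 4033.9851 W

R_total = 0.0250 K/W, Q = 4033.9851 W


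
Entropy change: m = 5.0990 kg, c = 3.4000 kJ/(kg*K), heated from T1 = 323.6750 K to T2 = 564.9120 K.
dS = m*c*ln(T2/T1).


T2/T1 = 1.7453
ln(T2/T1) = 0.5569
dS = 5.0990 * 3.4000 * 0.5569 = 9.6553 kJ/K

9.6553 kJ/K


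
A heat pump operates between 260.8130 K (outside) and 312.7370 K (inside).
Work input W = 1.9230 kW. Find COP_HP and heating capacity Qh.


COP = 312.7370 / 51.9240 = 6.0230
Qh = 6.0230 * 1.9230 = 11.5822 kW

COP = 6.0230, Qh = 11.5822 kW


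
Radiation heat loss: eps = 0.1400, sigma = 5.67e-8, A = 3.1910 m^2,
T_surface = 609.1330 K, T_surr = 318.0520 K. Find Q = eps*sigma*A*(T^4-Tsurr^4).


T^4 = 1.3767e+11
Tsurr^4 = 1.0233e+10
Q = 0.1400 * 5.67e-8 * 3.1910 * 1.2744e+11 = 3228.0795 W

3228.0795 W


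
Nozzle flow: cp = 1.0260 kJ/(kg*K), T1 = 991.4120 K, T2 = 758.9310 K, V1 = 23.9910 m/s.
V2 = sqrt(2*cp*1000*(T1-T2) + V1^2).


dT = 232.4810 K
2*cp*1000*dT = 477051.0120
V1^2 = 575.5681
V2 = sqrt(477626.5801) = 691.1053 m/s

691.1053 m/s


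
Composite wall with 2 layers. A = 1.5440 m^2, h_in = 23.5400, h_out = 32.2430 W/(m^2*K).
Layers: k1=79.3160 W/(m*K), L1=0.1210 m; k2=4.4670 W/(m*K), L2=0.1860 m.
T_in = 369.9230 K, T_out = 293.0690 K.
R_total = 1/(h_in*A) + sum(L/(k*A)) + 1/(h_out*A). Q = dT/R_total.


R_conv_in = 1/(23.5400*1.5440) = 0.0275
R_1 = 0.1210/(79.3160*1.5440) = 0.0010
R_2 = 0.1860/(4.4670*1.5440) = 0.0270
R_conv_out = 1/(32.2430*1.5440) = 0.0201
R_total = 0.0756 K/W
Q = 76.8540 / 0.0756 = 1017.1695 W

R_total = 0.0756 K/W, Q = 1017.1695 W


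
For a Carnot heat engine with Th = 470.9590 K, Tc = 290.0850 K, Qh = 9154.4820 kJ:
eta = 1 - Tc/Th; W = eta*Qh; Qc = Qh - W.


eta = 1 - 290.0850/470.9590 = 0.3841
W = 0.3841 * 9154.4820 = 3515.8215 kJ
Qc = 9154.4820 - 3515.8215 = 5638.6605 kJ

eta = 38.4055%, W = 3515.8215 kJ, Qc = 5638.6605 kJ


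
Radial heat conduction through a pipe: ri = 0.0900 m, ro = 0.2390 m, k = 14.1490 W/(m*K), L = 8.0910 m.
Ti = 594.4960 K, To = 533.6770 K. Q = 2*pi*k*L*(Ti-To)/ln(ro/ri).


dT = 60.8190 K
ln(ro/ri) = 0.9767
Q = 2*pi*14.1490*8.0910*60.8190 / 0.9767 = 44792.6143 W

44792.6143 W


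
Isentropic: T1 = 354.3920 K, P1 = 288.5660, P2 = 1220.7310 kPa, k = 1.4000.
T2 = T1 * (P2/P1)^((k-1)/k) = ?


(k-1)/k = 0.2857
(P2/P1)^exp = 1.5100
T2 = 354.3920 * 1.5100 = 535.1163 K

535.1163 K


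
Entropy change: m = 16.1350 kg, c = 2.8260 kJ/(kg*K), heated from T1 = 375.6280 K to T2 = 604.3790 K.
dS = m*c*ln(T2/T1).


T2/T1 = 1.6090
ln(T2/T1) = 0.4756
dS = 16.1350 * 2.8260 * 0.4756 = 21.6863 kJ/K

21.6863 kJ/K


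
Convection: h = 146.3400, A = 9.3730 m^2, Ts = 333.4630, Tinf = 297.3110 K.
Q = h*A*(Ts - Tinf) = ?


dT = 36.1520 K
Q = 146.3400 * 9.3730 * 36.1520 = 49587.7035 W

49587.7035 W


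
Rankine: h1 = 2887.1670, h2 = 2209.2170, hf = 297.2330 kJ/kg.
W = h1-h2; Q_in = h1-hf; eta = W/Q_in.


W = 677.9500 kJ/kg
Q_in = 2589.9340 kJ/kg
eta = 0.2618 = 26.1763%

eta = 26.1763%


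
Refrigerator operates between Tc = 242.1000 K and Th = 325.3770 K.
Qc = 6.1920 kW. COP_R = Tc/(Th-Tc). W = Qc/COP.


COP = 242.1000 / 83.2770 = 2.9072
W = 6.1920 / 2.9072 = 2.1299 kW

COP = 2.9072, W = 2.1299 kW


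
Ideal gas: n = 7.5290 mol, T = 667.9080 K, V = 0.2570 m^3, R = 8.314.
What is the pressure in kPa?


P = nRT/V = 7.5290 * 8.314 * 667.9080 / 0.2570
= 41808.4400 / 0.2570 = 162678.7547 Pa = 162.6788 kPa

162.6788 kPa


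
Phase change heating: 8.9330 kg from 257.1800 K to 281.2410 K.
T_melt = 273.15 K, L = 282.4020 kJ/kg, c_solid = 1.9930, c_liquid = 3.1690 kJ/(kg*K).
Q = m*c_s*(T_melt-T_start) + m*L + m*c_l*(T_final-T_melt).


Q1 (sensible, solid) = 8.9330 * 1.9930 * 15.9700 = 284.3214 kJ
Q2 (latent) = 8.9330 * 282.4020 = 2522.6971 kJ
Q3 (sensible, liquid) = 8.9330 * 3.1690 * 8.0910 = 229.0455 kJ
Q_total = 3036.0640 kJ

3036.0640 kJ


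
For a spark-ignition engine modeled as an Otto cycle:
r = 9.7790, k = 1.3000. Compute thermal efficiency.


r^(k-1) = 1.9819
eta = 1 - 1/1.9819 = 0.4954 = 49.5441%

49.5441%


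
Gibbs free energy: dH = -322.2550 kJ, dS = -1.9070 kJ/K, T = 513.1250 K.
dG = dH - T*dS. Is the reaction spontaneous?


T*dS = 513.1250 * -1.9070 = -978.5294 kJ
dG = -322.2550 + 978.5294 = 656.2744 kJ (non-spontaneous)

dG = 656.2744 kJ, non-spontaneous


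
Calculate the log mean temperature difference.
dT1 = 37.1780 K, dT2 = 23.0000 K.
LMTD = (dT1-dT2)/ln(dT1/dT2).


dT1/dT2 = 1.6164
ln(dT1/dT2) = 0.4802
LMTD = 14.1780 / 0.4802 = 29.5238 K

29.5238 K


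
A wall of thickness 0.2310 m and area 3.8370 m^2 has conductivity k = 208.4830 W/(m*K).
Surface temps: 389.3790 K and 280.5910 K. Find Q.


dT = 108.7880 K
Q = 208.4830 * 3.8370 * 108.7880 / 0.2310 = 376731.0879 W

376731.0879 W


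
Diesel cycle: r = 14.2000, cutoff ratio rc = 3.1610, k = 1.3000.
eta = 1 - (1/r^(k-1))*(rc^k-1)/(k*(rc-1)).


r^(k-1) = 2.2166
rc^k = 4.4645
eta = 0.4436 = 44.3642%

44.3642%


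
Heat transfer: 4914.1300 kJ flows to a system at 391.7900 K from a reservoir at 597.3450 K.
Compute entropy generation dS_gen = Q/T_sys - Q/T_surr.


dS_sys = 4914.1300/391.7900 = 12.5428 kJ/K
dS_surr = -4914.1300/597.3450 = -8.2266 kJ/K
dS_gen = 12.5428 - 8.2266 = 4.3161 kJ/K (irreversible)

dS_gen = 4.3161 kJ/K, irreversible


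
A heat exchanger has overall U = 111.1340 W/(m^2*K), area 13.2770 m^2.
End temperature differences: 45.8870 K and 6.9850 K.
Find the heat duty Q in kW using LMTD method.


LMTD = 20.6660 K
Q = 111.1340 * 13.2770 * 20.6660 = 30493.2017 W = 30.4932 kW

30.4932 kW


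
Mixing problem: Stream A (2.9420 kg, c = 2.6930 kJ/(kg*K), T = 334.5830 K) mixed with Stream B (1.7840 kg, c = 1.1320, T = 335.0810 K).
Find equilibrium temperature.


num = 3327.5283
den = 9.9423
Tf = 334.6842 K

334.6842 K


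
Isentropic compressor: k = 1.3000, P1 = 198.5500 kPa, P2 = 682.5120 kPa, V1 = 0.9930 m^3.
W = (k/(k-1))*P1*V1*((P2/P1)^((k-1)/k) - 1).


(k-1)/k = 0.2308
(P2/P1)^exp = 1.3297
W = 4.3333 * 198.5500 * 0.9930 * (1.3297 - 1) = 281.6673 kJ

281.6673 kJ


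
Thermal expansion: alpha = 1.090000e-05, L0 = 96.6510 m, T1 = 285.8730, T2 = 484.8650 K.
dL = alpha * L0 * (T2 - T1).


dT = 198.9920 K
dL = 1.090000e-05 * 96.6510 * 198.9920 = 0.209637 m
L_final = 96.860637 m

dL = 0.209637 m


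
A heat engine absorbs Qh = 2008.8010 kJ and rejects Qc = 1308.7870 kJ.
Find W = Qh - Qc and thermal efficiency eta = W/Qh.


W = 2008.8010 - 1308.7870 = 700.0140 kJ
eta = 700.0140 / 2008.8010 = 0.3485 = 34.8474%

W = 700.0140 kJ, eta = 34.8474%


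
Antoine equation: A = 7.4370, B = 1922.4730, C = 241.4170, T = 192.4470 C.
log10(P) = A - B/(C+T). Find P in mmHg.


C+T = 433.8640
B/(C+T) = 4.4310
log10(P) = 7.4370 - 4.4310 = 3.0060
P = 10^3.0060 = 1013.7951 mmHg

1013.7951 mmHg


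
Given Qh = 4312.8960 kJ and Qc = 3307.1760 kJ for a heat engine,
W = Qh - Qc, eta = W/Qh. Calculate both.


W = 4312.8960 - 3307.1760 = 1005.7200 kJ
eta = 1005.7200 / 4312.8960 = 0.2332 = 23.3189%

W = 1005.7200 kJ, eta = 23.3189%


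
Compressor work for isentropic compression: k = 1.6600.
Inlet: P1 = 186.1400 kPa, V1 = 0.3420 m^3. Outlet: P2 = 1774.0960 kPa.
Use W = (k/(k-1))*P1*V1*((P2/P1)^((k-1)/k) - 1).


(k-1)/k = 0.3976
(P2/P1)^exp = 2.4507
W = 2.5152 * 186.1400 * 0.3420 * (2.4507 - 1) = 232.2827 kJ

232.2827 kJ


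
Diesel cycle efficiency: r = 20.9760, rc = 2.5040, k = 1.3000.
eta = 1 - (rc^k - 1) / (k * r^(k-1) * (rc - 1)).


r^(k-1) = 2.4918
rc^k = 3.2978
eta = 0.5284 = 52.8366%

52.8366%


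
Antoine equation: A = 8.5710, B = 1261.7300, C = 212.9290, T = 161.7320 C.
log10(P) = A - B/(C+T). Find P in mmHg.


C+T = 374.6610
B/(C+T) = 3.3677
log10(P) = 8.5710 - 3.3677 = 5.2033
P = 10^5.2033 = 159713.7490 mmHg

159713.7490 mmHg


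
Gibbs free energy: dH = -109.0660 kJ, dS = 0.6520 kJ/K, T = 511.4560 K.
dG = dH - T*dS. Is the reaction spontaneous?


T*dS = 511.4560 * 0.6520 = 333.4693 kJ
dG = -109.0660 - 333.4693 = -442.5353 kJ (spontaneous)

dG = -442.5353 kJ, spontaneous


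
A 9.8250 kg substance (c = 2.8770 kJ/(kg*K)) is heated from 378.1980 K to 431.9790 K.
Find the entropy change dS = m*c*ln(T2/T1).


T2/T1 = 1.1422
ln(T2/T1) = 0.1330
dS = 9.8250 * 2.8770 * 0.1330 = 3.7583 kJ/K

3.7583 kJ/K


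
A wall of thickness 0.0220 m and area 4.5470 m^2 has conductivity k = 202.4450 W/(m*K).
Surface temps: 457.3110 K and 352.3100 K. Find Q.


dT = 105.0010 K
Q = 202.4450 * 4.5470 * 105.0010 / 0.0220 = 4393420.4133 W

4393420.4133 W


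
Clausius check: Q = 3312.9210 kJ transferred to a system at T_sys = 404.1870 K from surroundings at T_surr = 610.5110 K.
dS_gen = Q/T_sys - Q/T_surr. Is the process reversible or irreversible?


dS_sys = 3312.9210/404.1870 = 8.1965 kJ/K
dS_surr = -3312.9210/610.5110 = -5.4265 kJ/K
dS_gen = 8.1965 - 5.4265 = 2.7700 kJ/K (irreversible)

dS_gen = 2.7700 kJ/K, irreversible


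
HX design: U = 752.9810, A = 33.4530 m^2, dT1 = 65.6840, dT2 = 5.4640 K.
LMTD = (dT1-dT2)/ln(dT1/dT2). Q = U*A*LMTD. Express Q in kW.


LMTD = 24.2171 K
Q = 752.9810 * 33.4530 * 24.2171 = 610015.6031 W = 610.0156 kW

610.0156 kW


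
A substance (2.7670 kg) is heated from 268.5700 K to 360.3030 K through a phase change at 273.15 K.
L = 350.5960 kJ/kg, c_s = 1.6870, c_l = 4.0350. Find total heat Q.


Q1 (sensible, solid) = 2.7670 * 1.6870 * 4.5800 = 21.3791 kJ
Q2 (latent) = 2.7670 * 350.5960 = 970.0991 kJ
Q3 (sensible, liquid) = 2.7670 * 4.0350 * 87.1530 = 973.0497 kJ
Q_total = 1964.5280 kJ

1964.5280 kJ


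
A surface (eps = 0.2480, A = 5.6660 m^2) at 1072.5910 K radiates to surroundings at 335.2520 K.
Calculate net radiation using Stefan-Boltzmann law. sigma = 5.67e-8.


T^4 = 1.3235e+12
Tsurr^4 = 1.2632e+10
Q = 0.2480 * 5.67e-8 * 5.6660 * 1.3109e+12 = 104443.8598 W

104443.8598 W


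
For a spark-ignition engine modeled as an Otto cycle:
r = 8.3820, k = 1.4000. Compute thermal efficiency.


r^(k-1) = 2.3407
eta = 1 - 1/2.3407 = 0.5728 = 57.2771%

57.2771%


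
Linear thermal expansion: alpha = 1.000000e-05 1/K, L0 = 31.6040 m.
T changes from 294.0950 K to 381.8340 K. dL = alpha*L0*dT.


dT = 87.7390 K
dL = 1.000000e-05 * 31.6040 * 87.7390 = 0.027729 m
L_final = 31.631729 m

dL = 0.027729 m


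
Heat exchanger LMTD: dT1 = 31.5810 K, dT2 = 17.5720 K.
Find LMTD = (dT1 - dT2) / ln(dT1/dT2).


dT1/dT2 = 1.7972
ln(dT1/dT2) = 0.5862
LMTD = 14.0090 / 0.5862 = 23.8960 K

23.8960 K


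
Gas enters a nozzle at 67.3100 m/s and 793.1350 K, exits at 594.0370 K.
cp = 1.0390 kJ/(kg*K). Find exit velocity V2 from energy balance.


dT = 199.0980 K
2*cp*1000*dT = 413725.6440
V1^2 = 4530.6361
V2 = sqrt(418256.2801) = 646.7274 m/s

646.7274 m/s


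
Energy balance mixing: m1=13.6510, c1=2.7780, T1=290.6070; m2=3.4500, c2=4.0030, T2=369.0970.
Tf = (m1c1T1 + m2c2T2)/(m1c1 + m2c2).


num = 16117.8963
den = 51.7328
Tf = 311.5603 K

311.5603 K


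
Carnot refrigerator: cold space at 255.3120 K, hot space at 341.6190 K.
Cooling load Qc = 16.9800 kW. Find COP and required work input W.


COP = 255.3120 / 86.3070 = 2.9582
W = 16.9800 / 2.9582 = 5.7400 kW

COP = 2.9582, W = 5.7400 kW


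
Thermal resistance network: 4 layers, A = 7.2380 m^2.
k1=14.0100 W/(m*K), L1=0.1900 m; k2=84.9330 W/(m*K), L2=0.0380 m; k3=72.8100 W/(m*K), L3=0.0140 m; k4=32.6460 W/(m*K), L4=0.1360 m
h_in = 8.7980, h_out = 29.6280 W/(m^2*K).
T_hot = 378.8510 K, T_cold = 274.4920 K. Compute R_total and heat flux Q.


R_conv_in = 1/(8.7980*7.2380) = 0.0157
R_1 = 0.1900/(14.0100*7.2380) = 0.0019
R_2 = 0.0380/(84.9330*7.2380) = 6.1814e-05
R_3 = 0.0140/(72.8100*7.2380) = 2.6566e-05
R_4 = 0.1360/(32.6460*7.2380) = 0.0006
R_conv_out = 1/(29.6280*7.2380) = 0.0047
R_total = 0.0229 K/W
Q = 104.3590 / 0.0229 = 4556.3043 W

R_total = 0.0229 K/W, Q = 4556.3043 W


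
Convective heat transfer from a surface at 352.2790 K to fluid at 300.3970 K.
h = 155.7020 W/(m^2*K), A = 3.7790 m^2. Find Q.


dT = 51.8820 K
Q = 155.7020 * 3.7790 * 51.8820 = 30527.2577 W

30527.2577 W


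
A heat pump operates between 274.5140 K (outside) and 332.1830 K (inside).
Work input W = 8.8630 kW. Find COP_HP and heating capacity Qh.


COP = 332.1830 / 57.6690 = 5.7602
Qh = 5.7602 * 8.8630 = 51.0523 kW

COP = 5.7602, Qh = 51.0523 kW


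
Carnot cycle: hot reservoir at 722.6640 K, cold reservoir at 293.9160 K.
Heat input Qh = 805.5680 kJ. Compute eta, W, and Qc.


eta = 1 - 293.9160/722.6640 = 0.5933
W = 0.5933 * 805.5680 = 477.9340 kJ
Qc = 805.5680 - 477.9340 = 327.6340 kJ

eta = 59.3288%, W = 477.9340 kJ, Qc = 327.6340 kJ


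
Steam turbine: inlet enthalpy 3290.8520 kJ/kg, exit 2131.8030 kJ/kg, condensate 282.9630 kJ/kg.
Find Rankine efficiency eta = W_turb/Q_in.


W = 1159.0490 kJ/kg
Q_in = 3007.8890 kJ/kg
eta = 0.3853 = 38.5336%

eta = 38.5336%


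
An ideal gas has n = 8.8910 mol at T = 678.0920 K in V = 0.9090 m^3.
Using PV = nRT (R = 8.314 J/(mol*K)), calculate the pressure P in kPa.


P = nRT/V = 8.8910 * 8.314 * 678.0920 / 0.9090
= 50124.4074 / 0.9090 = 55142.3624 Pa = 55.1424 kPa

55.1424 kPa


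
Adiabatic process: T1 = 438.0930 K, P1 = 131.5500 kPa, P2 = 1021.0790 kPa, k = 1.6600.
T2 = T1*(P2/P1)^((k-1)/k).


(k-1)/k = 0.3976
(P2/P1)^exp = 2.2586
T2 = 438.0930 * 2.2586 = 989.4850 K

989.4850 K


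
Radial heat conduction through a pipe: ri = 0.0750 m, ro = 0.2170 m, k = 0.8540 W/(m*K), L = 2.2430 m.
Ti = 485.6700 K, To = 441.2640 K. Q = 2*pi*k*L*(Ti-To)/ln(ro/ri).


dT = 44.4060 K
ln(ro/ri) = 1.0624
Q = 2*pi*0.8540*2.2430*44.4060 / 1.0624 = 503.0566 W

503.0566 W


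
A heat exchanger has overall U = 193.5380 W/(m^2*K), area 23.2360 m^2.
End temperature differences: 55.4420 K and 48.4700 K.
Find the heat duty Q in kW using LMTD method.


LMTD = 51.8779 K
Q = 193.5380 * 23.2360 * 51.8779 = 233297.6434 W = 233.2976 kW

233.2976 kW


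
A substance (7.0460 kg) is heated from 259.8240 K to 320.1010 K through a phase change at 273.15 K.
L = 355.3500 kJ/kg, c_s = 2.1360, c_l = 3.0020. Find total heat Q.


Q1 (sensible, solid) = 7.0460 * 2.1360 * 13.3260 = 200.5597 kJ
Q2 (latent) = 7.0460 * 355.3500 = 2503.7961 kJ
Q3 (sensible, liquid) = 7.0460 * 3.0020 * 46.9510 = 993.1119 kJ
Q_total = 3697.4677 kJ

3697.4677 kJ


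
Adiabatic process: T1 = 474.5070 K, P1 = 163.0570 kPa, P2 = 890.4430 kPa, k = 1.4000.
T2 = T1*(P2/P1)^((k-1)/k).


(k-1)/k = 0.2857
(P2/P1)^exp = 1.6242
T2 = 474.5070 * 1.6242 = 770.7087 K

770.7087 K


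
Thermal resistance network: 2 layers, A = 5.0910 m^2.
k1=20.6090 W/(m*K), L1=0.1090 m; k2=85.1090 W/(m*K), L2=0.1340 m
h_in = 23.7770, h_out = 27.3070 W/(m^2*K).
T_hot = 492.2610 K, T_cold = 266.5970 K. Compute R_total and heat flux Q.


R_conv_in = 1/(23.7770*5.0910) = 0.0083
R_1 = 0.1090/(20.6090*5.0910) = 0.0010
R_2 = 0.1340/(85.1090*5.0910) = 0.0003
R_conv_out = 1/(27.3070*5.0910) = 0.0072
R_total = 0.0168 K/W
Q = 225.6640 / 0.0168 = 13430.3867 W

R_total = 0.0168 K/W, Q = 13430.3867 W


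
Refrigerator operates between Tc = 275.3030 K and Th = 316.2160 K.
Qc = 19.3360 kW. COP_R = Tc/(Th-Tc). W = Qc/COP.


COP = 275.3030 / 40.9130 = 6.7290
W = 19.3360 / 6.7290 = 2.8735 kW

COP = 6.7290, W = 2.8735 kW


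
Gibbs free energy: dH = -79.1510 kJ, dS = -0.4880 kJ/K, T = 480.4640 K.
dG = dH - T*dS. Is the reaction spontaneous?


T*dS = 480.4640 * -0.4880 = -234.4664 kJ
dG = -79.1510 + 234.4664 = 155.3154 kJ (non-spontaneous)

dG = 155.3154 kJ, non-spontaneous


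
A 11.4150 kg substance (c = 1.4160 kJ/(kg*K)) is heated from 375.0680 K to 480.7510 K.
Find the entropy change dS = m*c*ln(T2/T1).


T2/T1 = 1.2818
ln(T2/T1) = 0.2482
dS = 11.4150 * 1.4160 * 0.2482 = 4.0125 kJ/K

4.0125 kJ/K


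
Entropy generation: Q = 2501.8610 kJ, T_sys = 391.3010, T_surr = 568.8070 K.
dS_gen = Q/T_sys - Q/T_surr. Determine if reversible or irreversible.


dS_sys = 2501.8610/391.3010 = 6.3937 kJ/K
dS_surr = -2501.8610/568.8070 = -4.3984 kJ/K
dS_gen = 6.3937 - 4.3984 = 1.9953 kJ/K (irreversible)

dS_gen = 1.9953 kJ/K, irreversible


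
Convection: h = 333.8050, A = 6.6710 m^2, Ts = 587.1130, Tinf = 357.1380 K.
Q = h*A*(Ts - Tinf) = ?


dT = 229.9750 K
Q = 333.8050 * 6.6710 * 229.9750 = 512111.3553 W

512111.3553 W


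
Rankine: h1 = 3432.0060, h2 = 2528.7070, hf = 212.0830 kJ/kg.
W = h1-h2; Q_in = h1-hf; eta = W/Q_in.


W = 903.2990 kJ/kg
Q_in = 3219.9230 kJ/kg
eta = 0.2805 = 28.0534%

eta = 28.0534%


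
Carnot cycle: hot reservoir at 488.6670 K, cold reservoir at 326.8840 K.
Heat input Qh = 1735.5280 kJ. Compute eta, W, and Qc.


eta = 1 - 326.8840/488.6670 = 0.3311
W = 0.3311 * 1735.5280 = 574.5813 kJ
Qc = 1735.5280 - 574.5813 = 1160.9467 kJ

eta = 33.1070%, W = 574.5813 kJ, Qc = 1160.9467 kJ


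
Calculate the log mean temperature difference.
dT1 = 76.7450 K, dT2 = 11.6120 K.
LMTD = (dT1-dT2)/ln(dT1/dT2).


dT1/dT2 = 6.6091
ln(dT1/dT2) = 1.8884
LMTD = 65.1330 / 1.8884 = 34.4902 K

34.4902 K
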